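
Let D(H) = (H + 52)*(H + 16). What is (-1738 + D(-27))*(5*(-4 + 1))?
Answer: 30195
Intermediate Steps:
D(H) = (16 + H)*(52 + H) (D(H) = (52 + H)*(16 + H) = (16 + H)*(52 + H))
(-1738 + D(-27))*(5*(-4 + 1)) = (-1738 + (832 + (-27)² + 68*(-27)))*(5*(-4 + 1)) = (-1738 + (832 + 729 - 1836))*(5*(-3)) = (-1738 - 275)*(-15) = -2013*(-15) = 30195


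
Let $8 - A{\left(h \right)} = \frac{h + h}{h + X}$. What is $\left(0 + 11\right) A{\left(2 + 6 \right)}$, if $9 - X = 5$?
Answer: $\frac{220}{3} \approx 73.333$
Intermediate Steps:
$X = 4$ ($X = 9 - 5 = 4$)
$A{\left(h \right)} = 8 - \frac{2 h}{4 + h}$ ($A{\left(h \right)} = 8 - \frac{h + h}{h + 4} = 8 - \frac{2 h}{4 + h}$)
$\left(0 + 11\right) A{\left(2 + 6 \right)} = \left(0 + 11\right) \frac{2 \left(16 + 3 \left(2 + 6\right)\right)}{4 + \left(2 + 6\right)} = 11 \frac{2 \left(16 + 3 \cdot 8\right)}{4 + 8} = 11 \frac{2 \left(16 + 24\right)}{12} = 11 \cdot 2 \cdot \frac{1}{12} \cdot 40 = 11 \cdot \frac{20}{3} = \frac{220}{3}$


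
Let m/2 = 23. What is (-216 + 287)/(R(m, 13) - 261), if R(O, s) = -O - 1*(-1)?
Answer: -71/306 ≈ -0.23203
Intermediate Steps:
m = 46 (m = 2*23 = 46)
R(O, s) = 1 - O (R(O, s) = -O + 1 = 1 - O)
(-216 + 287)/(R(m, 13) - 261) = (-216 + 287)/((1 - 1*46) - 261) = 71/((1 - 46) - 261) = 71/(-45 - 261) = 71/(-306) = 71*(-1/306) = -71/306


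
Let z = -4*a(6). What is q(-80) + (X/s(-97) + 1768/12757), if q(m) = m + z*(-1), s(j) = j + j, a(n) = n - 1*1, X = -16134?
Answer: 28836475/1237429 ≈ 23.304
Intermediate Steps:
a(n) = -1 + n (a(n) = n - 1 = -1 + n)
s(j) = 2*j
z = -20 (z = -4*(-1 + 6) = -4*5 = -20)
q(m) = 20 + m (q(m) = m - 20*(-1) = m + 20 = 20 + m)
q(-80) + (X/s(-97) + 1768/12757) = (20 - 80) + (-16134/(2*(-97)) + 1768/12757) = -60 + (-16134/(-194) + 1768*(1/12757)) = -60 + (-16134*(-1/194) + 1768/12757) = -60 + (8067/97 + 1768/12757) = -60 + 103082215/1237429 = 28836475/1237429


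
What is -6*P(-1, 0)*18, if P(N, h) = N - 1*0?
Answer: 108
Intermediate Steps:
P(N, h) = N (P(N, h) = N + 0 = N)
-6*P(-1, 0)*18 = -6*(-1)*18 = 6*18 = 108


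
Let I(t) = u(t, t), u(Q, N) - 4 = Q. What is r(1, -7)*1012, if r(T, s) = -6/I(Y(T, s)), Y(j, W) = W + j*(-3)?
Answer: 1012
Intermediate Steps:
Y(j, W) = W - 3*j
u(Q, N) = 4 + Q
I(t) = 4 + t
r(T, s) = -6/(4 + s - 3*T) (r(T, s) = -6/(4 + (s - 3*T)) = -6/(4 + s - 3*T))
r(1, -7)*1012 = -6/(4 - 7 - 3*1)*1012 = -6/(4 - 7 - 3)*1012 = -6/(-6)*1012 = -6*(-⅙)*1012 = 1*1012 = 1012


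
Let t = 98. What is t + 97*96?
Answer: 9410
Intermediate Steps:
t + 97*96 = 98 + 97*96 = 98 + 9312 = 9410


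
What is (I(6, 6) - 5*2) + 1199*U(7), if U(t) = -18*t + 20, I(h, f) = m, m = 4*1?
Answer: -127100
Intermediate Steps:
m = 4
I(h, f) = 4
U(t) = 20 - 18*t
(I(6, 6) - 5*2) + 1199*U(7) = (4 - 5*2) + 1199*(20 - 18*7) = (4 - 10) + 1199*(20 - 126) = -6 + 1199*(-106) = -6 - 127094 = -127100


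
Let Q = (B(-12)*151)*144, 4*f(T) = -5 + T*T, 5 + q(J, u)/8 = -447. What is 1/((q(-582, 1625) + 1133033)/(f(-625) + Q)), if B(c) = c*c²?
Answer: -37475977/1129417 ≈ -33.182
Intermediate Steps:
q(J, u) = -3616 (q(J, u) = -40 + 8*(-447) = -40 - 3576 = -3616)
B(c) = c³
f(T) = -5/4 + T²/4 (f(T) = (-5 + T*T)/4 = (-5 + T²)/4 = -5/4 + T²/4)
Q = -37573632 (Q = ((-12)³*151)*144 = -1728*151*144 = -260928*144 = -37573632)
1/((q(-582, 1625) + 1133033)/(f(-625) + Q)) = 1/((-3616 + 1133033)/((-5/4 + (¼)*(-625)²) - 37573632)) = 1/(1129417/((-5/4 + (¼)*390625) - 37573632)) = 1/(1129417/((-5/4 + 390625/4) - 37573632)) = 1/(1129417/(97655 - 37573632)) = 1/(1129417/(-37475977)) = 1/(1129417*(-1/37475977)) = 1/(-1129417/37475977) = -37475977/1129417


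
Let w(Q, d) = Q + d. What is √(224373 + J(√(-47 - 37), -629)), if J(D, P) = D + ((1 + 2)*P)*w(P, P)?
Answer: √(2598219 + 2*I*√21) ≈ 1611.9 + 0.003*I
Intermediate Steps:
J(D, P) = D + 6*P² (J(D, P) = D + ((1 + 2)*P)*(P + P) = D + (3*P)*(2*P) = D + 6*P²)
√(224373 + J(√(-47 - 37), -629)) = √(224373 + (√(-47 - 37) + 6*(-629)²)) = √(224373 + (√(-84) + 6*395641)) = √(224373 + (2*I*√21 + 2373846)) = √(224373 + (2373846 + 2*I*√21)) = √(2598219 + 2*I*√21)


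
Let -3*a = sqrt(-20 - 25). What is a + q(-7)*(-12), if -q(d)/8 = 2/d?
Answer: -192/7 - I*sqrt(5) ≈ -27.429 - 2.2361*I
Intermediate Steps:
a = -I*sqrt(5) (a = -sqrt(-20 - 25)/3 = -I*sqrt(5) ≈ -2.2361*I)
q(d) = -16/d
a + q(-7)*(-12) = -I*sqrt(5) - 16/(-7)*(-12) = -I*sqrt(5) - 16*(-1/7)*(-12) = -I*sqrt(5) + (16/7)*(-12) = -I*sqrt(5) - 192/7 = -192/7 - I*sqrt(5)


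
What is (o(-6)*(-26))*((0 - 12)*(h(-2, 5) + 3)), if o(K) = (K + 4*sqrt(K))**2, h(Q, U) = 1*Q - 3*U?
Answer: 262080 + 209664*I*sqrt(6) ≈ 2.6208e+5 + 5.1357e+5*I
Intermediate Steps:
h(Q, U) = Q - 3*U
(o(-6)*(-26))*((0 - 12)*(h(-2, 5) + 3)) = ((-6 + 4*sqrt(-6))**2*(-26))*((0 - 12)*((-2 - 3*5) + 3)) = ((-6 + 4*(I*sqrt(6)))**2*(-26))*(-12*((-2 - 15) + 3)) = ((-6 + 4*I*sqrt(6))**2*(-26))*(-12*(-17 + 3)) = (-26*(-6 + 4*I*sqrt(6))**2)*(-12*(-14)) = -26*(-6 + 4*I*sqrt(6))**2*168 = -4368*(-6 + 4*I*sqrt(6))**2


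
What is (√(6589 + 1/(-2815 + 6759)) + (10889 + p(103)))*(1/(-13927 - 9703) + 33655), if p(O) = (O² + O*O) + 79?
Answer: 12798242275357/11815 + 795267649*√25623198762/46598360 ≈ 1.0860e+9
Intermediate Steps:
p(O) = 79 + 2*O² (p(O) = (O² + O²) + 79 = 2*O² + 79 = 79 + 2*O²)
(√(6589 + 1/(-2815 + 6759)) + (10889 + p(103)))*(1/(-13927 - 9703) + 33655) = (√(6589 + 1/(-2815 + 6759)) + (10889 + (79 + 2*103²)))*(1/(-13927 - 9703) + 33655) = (√(6589 + 1/3944) + (10889 + (79 + 2*10609)))*(1/(-23630) + 33655) = (√(6589 + 1/3944) + (10889 + (79 + 21218)))*(-1/23630 + 33655) = (√(25987017/3944) + (10889 + 21297))*(795267649/23630) = (√25623198762/1972 + 32186)*(795267649/23630) = (32186 + √25623198762/1972)*(795267649/23630) = 12798242275357/11815 + 795267649*√25623198762/46598360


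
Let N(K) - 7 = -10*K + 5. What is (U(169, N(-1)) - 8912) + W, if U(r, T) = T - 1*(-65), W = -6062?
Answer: -14887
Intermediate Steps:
N(K) = 12 - 10*K (N(K) = 7 + (-10*K + 5) = 7 + (5 - 10*K) = 12 - 10*K)
U(r, T) = 65 + T (U(r, T) = T + 65 = 65 + T)
(U(169, N(-1)) - 8912) + W = ((65 + (12 - 10*(-1))) - 8912) - 6062 = ((65 + (12 + 10)) - 8912) - 6062 = ((65 + 22) - 8912) - 6062 = (87 - 8912) - 6062 = -8825 - 6062 = -14887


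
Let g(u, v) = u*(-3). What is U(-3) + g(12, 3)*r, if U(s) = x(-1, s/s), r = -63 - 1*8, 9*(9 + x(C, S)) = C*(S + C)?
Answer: 2547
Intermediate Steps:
x(C, S) = -9 + C*(C + S)/9 (x(C, S) = -9 + (C*(S + C))/9 = -9 + (C*(C + S))/9 = -9 + C*(C + S)/9)
g(u, v) = -3*u
r = -71 (r = -63 - 8 = -71)
U(s) = -9 (U(s) = -9 + (1/9)*(-1)**2 + (1/9)*(-1)*(s/s) = -9 + (1/9)*1 + (1/9)*(-1)*1 = -9 + 1/9 - 1/9 = -9)
U(-3) + g(12, 3)*r = -9 - 3*12*(-71) = -9 - 36*(-71) = -9 + 2556 = 2547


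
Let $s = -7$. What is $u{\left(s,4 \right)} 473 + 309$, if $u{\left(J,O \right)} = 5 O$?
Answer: $9769$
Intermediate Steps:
$u{\left(s,4 \right)} 473 + 309 = 5 \cdot 4 \cdot 473 + 309 = 20 \cdot 473 + 309 = 9460 + 309 = 9769$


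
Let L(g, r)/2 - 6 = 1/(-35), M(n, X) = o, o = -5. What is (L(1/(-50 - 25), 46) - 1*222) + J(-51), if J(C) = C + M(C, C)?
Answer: -9312/35 ≈ -266.06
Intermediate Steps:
M(n, X) = -5
L(g, r) = 418/35 (L(g, r) = 12 + 2/(-35) = 12 + 2*(-1/35) = 12 - 2/35 = 418/35)
J(C) = -5 + C (J(C) = C - 5 = -5 + C)
(L(1/(-50 - 25), 46) - 1*222) + J(-51) = (418/35 - 1*222) + (-5 - 51) = (418/35 - 222) - 56 = -7352/35 - 56 = -9312/35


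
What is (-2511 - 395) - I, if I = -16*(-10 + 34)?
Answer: -2522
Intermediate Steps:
I = -384 (I = -16*24 = -384)
(-2511 - 395) - I = (-2511 - 395) - 1*(-384) = -2906 + 384 = -2522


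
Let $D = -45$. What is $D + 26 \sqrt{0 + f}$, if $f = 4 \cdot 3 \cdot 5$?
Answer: $-45 + 52 \sqrt{15} \approx 156.4$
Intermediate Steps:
$f = 60$ ($f = 12 \cdot 5 = 60$)
$D + 26 \sqrt{0 + f} = -45 + 26 \sqrt{0 + 60} = -45 + 26 \sqrt{60} = -45 + 26 \cdot 2 \sqrt{15} = -45 + 52 \sqrt{15}$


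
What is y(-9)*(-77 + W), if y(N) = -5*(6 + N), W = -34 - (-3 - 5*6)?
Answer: -1170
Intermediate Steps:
W = -1 (W = -34 - (-3 - 30) = -34 - 1*(-33) = -34 + 33 = -1)
y(N) = -30 - 5*N
y(-9)*(-77 + W) = (-30 - 5*(-9))*(-77 - 1) = (-30 + 45)*(-78) = 15*(-78) = -1170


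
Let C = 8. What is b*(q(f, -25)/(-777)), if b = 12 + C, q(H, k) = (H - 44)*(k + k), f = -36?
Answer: -80000/777 ≈ -102.96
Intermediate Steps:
q(H, k) = 2*k*(-44 + H) (q(H, k) = (-44 + H)*(2*k) = 2*k*(-44 + H))
b = 20 (b = 12 + 8 = 20)
b*(q(f, -25)/(-777)) = 20*((2*(-25)*(-44 - 36))/(-777)) = 20*((2*(-25)*(-80))*(-1/777)) = 20*(4000*(-1/777)) = 20*(-4000/777) = -80000/777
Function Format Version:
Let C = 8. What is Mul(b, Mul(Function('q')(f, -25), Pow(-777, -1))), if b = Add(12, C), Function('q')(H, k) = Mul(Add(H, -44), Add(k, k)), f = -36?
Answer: Rational(-80000, 777) ≈ -102.96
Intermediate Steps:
Function('q')(H, k) = Mul(2, k, Add(-44, H)) (Function('q')(H, k) = Mul(Add(-44, H), Mul(2, k)) = Mul(2, k, Add(-44, H)))
b = 20 (b = Add(12, 8) = 20)
Mul(b, Mul(Function('q')(f, -25), Pow(-777, -1))) = Mul(20, Mul(Mul(2, -25, Add(-44, -36)), Pow(-777, -1))) = Mul(20, Mul(Mul(2, -25, -80), Rational(-1, 777))) = Mul(20, Mul(4000, Rational(-1, 777))) = Mul(20, Rational(-4000, 777)) = Rational(-80000, 777)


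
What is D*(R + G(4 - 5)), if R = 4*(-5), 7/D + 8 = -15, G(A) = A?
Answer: 147/23 ≈ 6.3913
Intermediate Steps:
D = -7/23 (D = 7/(-8 - 15) = 7/(-23) = 7*(-1/23) = -7/23 ≈ -0.30435)
R = -20
D*(R + G(4 - 5)) = -7*(-20 + (4 - 5))/23 = -7*(-20 - 1)/23 = -7/23*(-21) = 147/23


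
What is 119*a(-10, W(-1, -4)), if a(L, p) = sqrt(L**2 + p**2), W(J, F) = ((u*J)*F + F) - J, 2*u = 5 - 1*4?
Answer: 119*sqrt(101) ≈ 1195.9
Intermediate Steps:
u = 1/2 (u = (5 - 1*4)/2 = (5 - 4)/2 = (1/2)*1 = 1/2 ≈ 0.50000)
W(J, F) = F - J + F*J/2 (W(J, F) = ((J/2)*F + F) - J = (F*J/2 + F) - J = (F + F*J/2) - J = F - J + F*J/2)
119*a(-10, W(-1, -4)) = 119*sqrt((-10)**2 + (-4 - 1*(-1) + (1/2)*(-4)*(-1))**2) = 119*sqrt(100 + (-4 + 1 + 2)**2) = 119*sqrt(100 + (-1)**2) = 119*sqrt(100 + 1) = 119*sqrt(101)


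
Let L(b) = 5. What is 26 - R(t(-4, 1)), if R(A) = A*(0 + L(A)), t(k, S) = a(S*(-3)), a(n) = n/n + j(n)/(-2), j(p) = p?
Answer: 27/2 ≈ 13.500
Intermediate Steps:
a(n) = 1 - n/2 (a(n) = n/n + n/(-2) = 1 + n*(-½) = 1 - n/2)
t(k, S) = 1 + 3*S/2 (t(k, S) = 1 - S*(-3)/2 = 1 - (-3)*S/2 = 1 + 3*S/2)
R(A) = 5*A (R(A) = A*(0 + 5) = A*5 = 5*A)
26 - R(t(-4, 1)) = 26 - 5*(1 + (3/2)*1) = 26 - 5*(1 + 3/2) = 26 - 5*5/2 = 26 - 1*25/2 = 26 - 25/2 = 27/2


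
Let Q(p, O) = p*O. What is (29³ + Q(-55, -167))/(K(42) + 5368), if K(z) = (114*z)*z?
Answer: 16787/103232 ≈ 0.16261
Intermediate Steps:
K(z) = 114*z²
Q(p, O) = O*p
(29³ + Q(-55, -167))/(K(42) + 5368) = (29³ - 167*(-55))/(114*42² + 5368) = (24389 + 9185)/(114*1764 + 5368) = 33574/(201096 + 5368) = 33574/206464 = 33574*(1/206464) = 16787/103232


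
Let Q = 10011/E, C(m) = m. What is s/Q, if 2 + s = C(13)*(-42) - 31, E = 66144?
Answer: -12765792/3337 ≈ -3825.5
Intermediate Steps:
s = -579 (s = -2 + (13*(-42) - 31) = -2 + (-546 - 31) = -2 - 577 = -579)
Q = 3337/22048 (Q = 10011/66144 = 10011*(1/66144) = 3337/22048 ≈ 0.15135)
s/Q = -579/3337/22048 = -579*22048/3337 = -12765792/3337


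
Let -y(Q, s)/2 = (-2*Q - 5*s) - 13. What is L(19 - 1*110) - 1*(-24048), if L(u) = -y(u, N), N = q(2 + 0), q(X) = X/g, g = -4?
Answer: 24391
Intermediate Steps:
q(X) = -X/4 (q(X) = X/(-4) = X*(-¼) = -X/4)
N = -½ (N = -(2 + 0)/4 = -¼*2 = -½ ≈ -0.50000)
y(Q, s) = 26 + 4*Q + 10*s (y(Q, s) = -2*((-2*Q - 5*s) - 13) = -2*((-5*s - 2*Q) - 13) = -2*(-13 - 5*s - 2*Q) = 26 + 4*Q + 10*s)
L(u) = -21 - 4*u (L(u) = -(26 + 4*u + 10*(-½)) = -(26 + 4*u - 5) = -(21 + 4*u) = -21 - 4*u)
L(19 - 1*110) - 1*(-24048) = (-21 - 4*(19 - 1*110)) - 1*(-24048) = (-21 - 4*(19 - 110)) + 24048 = (-21 - 4*(-91)) + 24048 = (-21 + 364) + 24048 = 343 + 24048 = 24391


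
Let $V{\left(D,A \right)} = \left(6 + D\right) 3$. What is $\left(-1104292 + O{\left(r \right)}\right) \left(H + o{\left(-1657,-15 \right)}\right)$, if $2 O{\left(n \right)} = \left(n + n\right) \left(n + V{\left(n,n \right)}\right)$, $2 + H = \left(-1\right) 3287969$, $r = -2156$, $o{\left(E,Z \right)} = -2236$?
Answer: $-57414914960508$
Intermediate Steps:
$V{\left(D,A \right)} = 18 + 3 D$
$H = -3287971$ ($H = -2 - 3287969 = -3287971$)
$O{\left(n \right)} = n \left(18 + 4 n\right)$ ($O{\left(n \right)} = \frac{\left(n + n\right) \left(n + \left(18 + 3 n\right)\right)}{2} = \frac{2 n \left(18 + 4 n\right)}{2} = n \left(18 + 4 n\right)$)
$\left(-1104292 + O{\left(r \right)}\right) \left(H + o{\left(-1657,-15 \right)}\right) = \left(-1104292 + 2 \left(-2156\right) \left(9 + 2 \left(-2156\right)\right)\right) \left(-3287971 - 2236\right) = \left(-1104292 + 2 \left(-2156\right) \left(9 - 4312\right)\right) \left(-3290207\right) = \left(-1104292 + 2 \left(-2156\right) \left(-4303\right)\right) \left(-3290207\right) = \left(-1104292 + 18554536\right) \left(-3290207\right) = 17450244 \left(-3290207\right) = -57414914960508$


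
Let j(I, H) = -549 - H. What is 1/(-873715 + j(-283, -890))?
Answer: -1/873374 ≈ -1.1450e-6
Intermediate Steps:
1/(-873715 + j(-283, -890)) = 1/(-873715 + (-549 - 1*(-890))) = 1/(-873715 + (-549 + 890)) = 1/(-873715 + 341) = 1/(-873374) = -1/873374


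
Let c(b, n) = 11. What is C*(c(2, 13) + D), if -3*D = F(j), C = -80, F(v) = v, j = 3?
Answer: -800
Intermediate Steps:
D = -1 (D = -1/3*3 = -1)
C*(c(2, 13) + D) = -80*(11 - 1) = -80*10 = -800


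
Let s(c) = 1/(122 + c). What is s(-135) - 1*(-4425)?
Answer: 57524/13 ≈ 4424.9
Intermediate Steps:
s(-135) - 1*(-4425) = 1/(122 - 135) - 1*(-4425) = 1/(-13) + 4425 = -1/13 + 4425 = 57524/13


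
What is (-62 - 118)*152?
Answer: -27360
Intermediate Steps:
(-62 - 118)*152 = -180*152 = -27360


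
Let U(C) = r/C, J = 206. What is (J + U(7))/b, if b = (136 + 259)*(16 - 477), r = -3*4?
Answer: -286/254933 ≈ -0.0011219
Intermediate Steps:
r = -12
U(C) = -12/C
b = -182095 (b = 395*(-461) = -182095)
(J + U(7))/b = (206 - 12/7)/(-182095) = (206 - 12*⅐)*(-1/182095) = (206 - 12/7)*(-1/182095) = (1430/7)*(-1/182095) = -286/254933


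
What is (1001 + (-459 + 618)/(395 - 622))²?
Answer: 51559876624/51529 ≈ 1.0006e+6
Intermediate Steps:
(1001 + (-459 + 618)/(395 - 622))² = (1001 + 159/(-227))² = (1001 + 159*(-1/227))² = (1001 - 159/227)² = (227068/227)² = 51559876624/51529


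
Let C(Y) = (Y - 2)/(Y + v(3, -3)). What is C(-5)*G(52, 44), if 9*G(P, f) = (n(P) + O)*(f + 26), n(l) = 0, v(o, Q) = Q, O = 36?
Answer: 245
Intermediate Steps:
C(Y) = (-2 + Y)/(-3 + Y) (C(Y) = (Y - 2)/(Y - 3) = (-2 + Y)/(-3 + Y))
G(P, f) = 104 + 4*f (G(P, f) = ((0 + 36)*(f + 26))/9 = (36*(26 + f))/9 = (936 + 36*f)/9 = 104 + 4*f)
C(-5)*G(52, 44) = ((-2 - 5)/(-3 - 5))*(104 + 4*44) = (-7/(-8))*(104 + 176) = -1/8*(-7)*280 = (7/8)*280 = 245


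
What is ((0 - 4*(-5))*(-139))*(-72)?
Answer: 200160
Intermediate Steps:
((0 - 4*(-5))*(-139))*(-72) = ((0 + 20)*(-139))*(-72) = (20*(-139))*(-72) = -2780*(-72) = 200160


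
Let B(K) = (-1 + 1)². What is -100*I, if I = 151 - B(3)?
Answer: -15100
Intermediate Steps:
B(K) = 0 (B(K) = 0² = 0)
I = 151 (I = 151 - 1*0 = 151 + 0 = 151)
-100*I = -100*151 = -15100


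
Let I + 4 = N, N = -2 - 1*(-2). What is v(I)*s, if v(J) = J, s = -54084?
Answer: 216336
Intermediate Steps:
N = 0 (N = -2 + 2 = 0)
I = -4 (I = -4 + 0 = -4)
v(I)*s = -4*(-54084) = 216336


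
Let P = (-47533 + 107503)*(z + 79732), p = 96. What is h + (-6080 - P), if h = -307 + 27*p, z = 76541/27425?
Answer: -26227620147729/5485 ≈ -4.7817e+9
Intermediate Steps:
z = 76541/27425 (z = 76541*(1/27425) = 76541/27425 ≈ 2.7909)
P = 26227599332154/5485 (P = (-47533 + 107503)*(76541/27425 + 79732) = 59970*(2186726641/27425) = 26227599332154/5485 ≈ 4.7817e+9)
h = 2285 (h = -307 + 27*96 = -307 + 2592 = 2285)
h + (-6080 - P) = 2285 + (-6080 - 1*26227599332154/5485) = 2285 + (-6080 - 26227599332154/5485) = 2285 - 26227632680954/5485 = -26227620147729/5485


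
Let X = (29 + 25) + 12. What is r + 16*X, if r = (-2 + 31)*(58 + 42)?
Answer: 3956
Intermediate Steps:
X = 66 (X = 54 + 12 = 66)
r = 2900 (r = 29*100 = 2900)
r + 16*X = 2900 + 16*66 = 2900 + 1056 = 3956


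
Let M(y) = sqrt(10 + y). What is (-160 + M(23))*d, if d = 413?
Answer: -66080 + 413*sqrt(33) ≈ -63708.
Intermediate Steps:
(-160 + M(23))*d = (-160 + sqrt(10 + 23))*413 = (-160 + sqrt(33))*413 = -66080 + 413*sqrt(33)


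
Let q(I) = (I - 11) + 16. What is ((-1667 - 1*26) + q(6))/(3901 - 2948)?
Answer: -1682/953 ≈ -1.7650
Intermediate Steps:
q(I) = 5 + I (q(I) = (-11 + I) + 16 = 5 + I)
((-1667 - 1*26) + q(6))/(3901 - 2948) = ((-1667 - 1*26) + (5 + 6))/(3901 - 2948) = ((-1667 - 26) + 11)/953 = (-1693 + 11)*(1/953) = -1682*1/953 = -1682/953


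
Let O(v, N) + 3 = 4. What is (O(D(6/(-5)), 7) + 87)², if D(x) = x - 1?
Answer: 7744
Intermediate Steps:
D(x) = -1 + x
O(v, N) = 1 (O(v, N) = -3 + 4 = 1)
(O(D(6/(-5)), 7) + 87)² = (1 + 87)² = 88² = 7744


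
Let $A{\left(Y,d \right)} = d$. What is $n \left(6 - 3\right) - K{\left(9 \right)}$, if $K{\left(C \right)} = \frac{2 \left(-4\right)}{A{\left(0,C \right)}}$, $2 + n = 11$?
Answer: $\frac{251}{9} \approx 27.889$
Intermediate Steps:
$n = 9$ ($n = -2 + 11 = 9$)
$K{\left(C \right)} = - \frac{8}{C}$ ($K{\left(C \right)} = \frac{2 \left(-4\right)}{C} = - \frac{8}{C}$)
$n \left(6 - 3\right) - K{\left(9 \right)} = 9 \left(6 - 3\right) - - \frac{8}{9} = 9 \cdot 3 - \left(-8\right) \frac{1}{9} = 27 - - \frac{8}{9} = 27 + \frac{8}{9} = \frac{251}{9}$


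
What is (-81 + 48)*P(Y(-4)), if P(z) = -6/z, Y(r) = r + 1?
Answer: -66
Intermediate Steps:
Y(r) = 1 + r
(-81 + 48)*P(Y(-4)) = (-81 + 48)*(-6/(1 - 4)) = -(-198)/(-3) = -(-198)*(-1)/3 = -33*2 = -66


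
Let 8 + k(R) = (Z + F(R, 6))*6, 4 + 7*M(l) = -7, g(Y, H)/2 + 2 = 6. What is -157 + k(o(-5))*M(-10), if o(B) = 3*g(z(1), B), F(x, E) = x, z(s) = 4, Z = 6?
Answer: -2991/7 ≈ -427.29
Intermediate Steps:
g(Y, H) = 8 (g(Y, H) = -4 + 2*6 = -4 + 12 = 8)
M(l) = -11/7 (M(l) = -4/7 + (⅐)*(-7) = -4/7 - 1 = -11/7)
o(B) = 24 (o(B) = 3*8 = 24)
k(R) = 28 + 6*R (k(R) = -8 + (6 + R)*6 = -8 + (36 + 6*R) = 28 + 6*R)
-157 + k(o(-5))*M(-10) = -157 + (28 + 6*24)*(-11/7) = -157 + (28 + 144)*(-11/7) = -157 + 172*(-11/7) = -157 - 1892/7 = -2991/7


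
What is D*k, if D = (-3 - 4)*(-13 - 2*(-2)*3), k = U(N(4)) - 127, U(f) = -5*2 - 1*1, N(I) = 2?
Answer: -966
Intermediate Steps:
U(f) = -11 (U(f) = -10 - 1 = -11)
k = -138 (k = -11 - 127 = -138)
D = 7 (D = -7*(-13 + 4*3) = -7*(-13 + 12) = -7*(-1) = 7)
D*k = 7*(-138) = -966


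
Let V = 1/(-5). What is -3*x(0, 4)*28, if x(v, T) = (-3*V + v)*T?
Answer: -1008/5 ≈ -201.60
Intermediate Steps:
V = -⅕ ≈ -0.20000
x(v, T) = T*(⅗ + v) (x(v, T) = (-3*(-⅕) + v)*T = (⅗ + v)*T = T*(⅗ + v))
-3*x(0, 4)*28 = -3*4*(3 + 5*0)/5*28 = -3*4*(3 + 0)/5*28 = -3*4*3/5*28 = -3*12/5*28 = -36/5*28 = -1008/5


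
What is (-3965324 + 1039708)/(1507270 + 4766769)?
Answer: -2925616/6274039 ≈ -0.46630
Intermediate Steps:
(-3965324 + 1039708)/(1507270 + 4766769) = -2925616/6274039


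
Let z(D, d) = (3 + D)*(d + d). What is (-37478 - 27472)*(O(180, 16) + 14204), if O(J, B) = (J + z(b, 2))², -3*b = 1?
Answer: -9851183000/3 ≈ -3.2837e+9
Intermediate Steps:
b = -⅓ (b = -⅓*1 = -⅓ ≈ -0.33333)
z(D, d) = 2*d*(3 + D) (z(D, d) = (3 + D)*(2*d) = 2*d*(3 + D))
O(J, B) = (32/3 + J)² (O(J, B) = (J + 2*2*(3 - ⅓))² = (J + 2*2*(8/3))² = (J + 32/3)² = (32/3 + J)²)
(-37478 - 27472)*(O(180, 16) + 14204) = (-37478 - 27472)*((32 + 3*180)²/9 + 14204) = -64950*((32 + 540)²/9 + 14204) = -64950*((⅑)*572² + 14204) = -64950*((⅑)*327184 + 14204) = -64950*(327184/9 + 14204) = -64950*455020/9 = -9851183000/3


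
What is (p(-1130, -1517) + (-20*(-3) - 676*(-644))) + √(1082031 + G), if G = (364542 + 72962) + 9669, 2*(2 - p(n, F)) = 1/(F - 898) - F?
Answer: 1049673713/2415 + 2*√382301 ≈ 4.3588e+5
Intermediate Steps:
p(n, F) = 2 + F/2 - 1/(2*(-898 + F)) (p(n, F) = 2 - (1/(F - 898) - F)/2 = 2 - (1/(-898 + F) - F)/2 = 2 + (F/2 - 1/(2*(-898 + F))) = 2 + F/2 - 1/(2*(-898 + F)))
G = 447173 (G = 437504 + 9669 = 447173)
(p(-1130, -1517) + (-20*(-3) - 676*(-644))) + √(1082031 + G) = ((-3593 + (-1517)² - 894*(-1517))/(2*(-898 - 1517)) + (-20*(-3) - 676*(-644))) + √(1082031 + 447173) = ((½)*(-3593 + 2301289 + 1356198)/(-2415) + (60 + 435344)) + √1529204 = ((½)*(-1/2415)*3653894 + 435404) + 2*√382301 = (-1826947/2415 + 435404) + 2*√382301 = 1049673713/2415 + 2*√382301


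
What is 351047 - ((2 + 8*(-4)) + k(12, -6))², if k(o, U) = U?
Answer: 349751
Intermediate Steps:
351047 - ((2 + 8*(-4)) + k(12, -6))² = 351047 - ((2 + 8*(-4)) - 6)² = 351047 - ((2 - 32) - 6)² = 351047 - (-30 - 6)² = 351047 - 1*(-36)² = 351047 - 1*1296 = 351047 - 1296 = 349751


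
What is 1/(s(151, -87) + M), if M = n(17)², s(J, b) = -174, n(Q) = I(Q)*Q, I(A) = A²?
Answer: 1/24137395 ≈ 4.1429e-8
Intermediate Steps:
n(Q) = Q³ (n(Q) = Q²*Q = Q³)
M = 24137569 (M = (17³)² = 4913² = 24137569)
1/(s(151, -87) + M) = 1/(-174 + 24137569) = 1/24137395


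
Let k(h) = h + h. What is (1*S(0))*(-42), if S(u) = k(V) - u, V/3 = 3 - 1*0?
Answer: -756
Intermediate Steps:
V = 9 (V = 3*(3 - 1*0) = 3*(3 + 0) = 3*3 = 9)
k(h) = 2*h
S(u) = 18 - u (S(u) = 2*9 - u = 18 - u)
(1*S(0))*(-42) = (1*(18 - 1*0))*(-42) = (1*(18 + 0))*(-42) = (1*18)*(-42) = 18*(-42) = -756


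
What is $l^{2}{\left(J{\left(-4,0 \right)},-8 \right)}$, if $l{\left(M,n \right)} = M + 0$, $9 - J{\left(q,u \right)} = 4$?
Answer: $25$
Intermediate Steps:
$J{\left(q,u \right)} = 5$ ($J{\left(q,u \right)} = 9 - 4 = 5$)
$l{\left(M,n \right)} = M$
$l^{2}{\left(J{\left(-4,0 \right)},-8 \right)} = 5^{2} = 25$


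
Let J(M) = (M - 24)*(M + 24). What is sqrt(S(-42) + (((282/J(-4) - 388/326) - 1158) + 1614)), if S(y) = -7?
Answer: sqrt(232935800370)/22820 ≈ 21.150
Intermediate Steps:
J(M) = (-24 + M)*(24 + M)
sqrt(S(-42) + (((282/J(-4) - 388/326) - 1158) + 1614)) = sqrt(-7 + (((282/(-576 + (-4)**2) - 388/326) - 1158) + 1614)) = sqrt(-7 + (((282/(-576 + 16) - 388*1/326) - 1158) + 1614)) = sqrt(-7 + (((282/(-560) - 194/163) - 1158) + 1614)) = sqrt(-7 + (((282*(-1/560) - 194/163) - 1158) + 1614)) = sqrt(-7 + (((-141/280 - 194/163) - 1158) + 1614)) = sqrt(-7 + ((-77303/45640 - 1158) + 1614)) = sqrt(-7 + (-52928423/45640 + 1614)) = sqrt(-7 + 20734537/45640) = sqrt(20415057/45640) = sqrt(232935800370)/22820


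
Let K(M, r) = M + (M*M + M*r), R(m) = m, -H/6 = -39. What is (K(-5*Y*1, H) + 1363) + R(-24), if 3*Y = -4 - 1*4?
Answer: 41851/9 ≈ 4650.1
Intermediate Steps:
H = 234 (H = -6*(-39) = 234)
Y = -8/3 (Y = (-4 - 1*4)/3 = (-4 - 4)/3 = (⅓)*(-8) = -8/3 ≈ -2.6667)
K(M, r) = M + M² + M*r (K(M, r) = M + (M² + M*r) = M + M² + M*r)
(K(-5*Y*1, H) + 1363) + R(-24) = ((-5*(-8/3)*1)*(1 - 5*(-8/3)*1 + 234) + 1363) - 24 = (((40/3)*1)*(1 + (40/3)*1 + 234) + 1363) - 24 = (40*(1 + 40/3 + 234)/3 + 1363) - 24 = ((40/3)*(745/3) + 1363) - 24 = (29800/9 + 1363) - 24 = 42067/9 - 24 = 41851/9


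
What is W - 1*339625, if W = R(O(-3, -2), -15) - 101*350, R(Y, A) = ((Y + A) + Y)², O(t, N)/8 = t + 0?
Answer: -371006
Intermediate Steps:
O(t, N) = 8*t (O(t, N) = 8*(t + 0) = 8*t)
R(Y, A) = (A + 2*Y)² (R(Y, A) = ((A + Y) + Y)² = (A + 2*Y)²)
W = -31381 (W = (-15 + 2*(8*(-3)))² - 101*350 = (-15 + 2*(-24))² - 35350 = (-15 - 48)² - 35350 = (-63)² - 35350 = 3969 - 35350 = -31381)
W - 1*339625 = -31381 - 1*339625 = -31381 - 339625 = -371006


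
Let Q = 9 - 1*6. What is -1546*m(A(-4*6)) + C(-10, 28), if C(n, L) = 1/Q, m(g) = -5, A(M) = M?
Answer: 23191/3 ≈ 7730.3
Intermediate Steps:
Q = 3 (Q = 9 - 6 = 3)
C(n, L) = ⅓ (C(n, L) = 1/3 = ⅓)
-1546*m(A(-4*6)) + C(-10, 28) = -1546*(-5) + ⅓ = 7730 + ⅓ = 23191/3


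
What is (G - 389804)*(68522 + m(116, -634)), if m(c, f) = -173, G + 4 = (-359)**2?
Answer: -17834099523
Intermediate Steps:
G = 128877 (G = -4 + (-359)**2 = -4 + 128881 = 128877)
(G - 389804)*(68522 + m(116, -634)) = (128877 - 389804)*(68522 - 173) = -260927*68349 = -17834099523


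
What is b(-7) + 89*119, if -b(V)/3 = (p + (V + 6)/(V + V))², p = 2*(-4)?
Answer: 2038873/196 ≈ 10402.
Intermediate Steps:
p = -8
b(V) = -3*(-8 + (6 + V)/(2*V))² (b(V) = -3*(-8 + (V + 6)/(V + V))² = -3*(-8 + (6 + V)/((2*V)))² = -3*(-8 + (6 + V)*(1/(2*V)))² = -3*(-8 + (6 + V)/(2*V))²)
b(-7) + 89*119 = -27/4*(-2 + 5*(-7))²/(-7)² + 89*119 = -27/4*1/49*(-2 - 35)² + 10591 = -27/4*1/49*(-37)² + 10591 = -27/4*1/49*1369 + 10591 = -36963/196 + 10591 = 2038873/196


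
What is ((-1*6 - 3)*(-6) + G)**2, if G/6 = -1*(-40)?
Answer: 86436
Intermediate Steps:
G = 240 (G = 6*(-1*(-40)) = 6*40 = 240)
((-1*6 - 3)*(-6) + G)**2 = ((-1*6 - 3)*(-6) + 240)**2 = ((-6 - 3)*(-6) + 240)**2 = (-9*(-6) + 240)**2 = (54 + 240)**2 = 294**2 = 86436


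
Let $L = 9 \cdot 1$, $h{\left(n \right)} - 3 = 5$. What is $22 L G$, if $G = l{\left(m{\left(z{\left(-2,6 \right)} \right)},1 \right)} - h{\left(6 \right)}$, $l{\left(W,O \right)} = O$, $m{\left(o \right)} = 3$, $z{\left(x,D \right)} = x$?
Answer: $-1386$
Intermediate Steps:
$h{\left(n \right)} = 8$ ($h{\left(n \right)} = 3 + 5 = 8$)
$L = 9$
$G = -7$ ($G = 1 - 8 = -7$)
$22 L G = 22 \cdot 9 \left(-7\right) = 198 \left(-7\right) = -1386$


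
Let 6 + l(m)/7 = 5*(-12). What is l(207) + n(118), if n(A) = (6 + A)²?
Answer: 14914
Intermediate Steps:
l(m) = -462 (l(m) = -42 + 7*(5*(-12)) = -42 + 7*(-60) = -42 - 420 = -462)
l(207) + n(118) = -462 + (6 + 118)² = -462 + 124² = -462 + 15376 = 14914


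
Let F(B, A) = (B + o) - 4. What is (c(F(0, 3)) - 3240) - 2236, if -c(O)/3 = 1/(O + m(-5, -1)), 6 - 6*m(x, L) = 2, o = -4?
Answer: -120463/22 ≈ -5475.6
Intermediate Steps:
m(x, L) = ⅔ (m(x, L) = 1 - ⅙*2 = 1 - ⅓ = ⅔)
F(B, A) = -8 + B (F(B, A) = (B - 4) - 4 = (-4 + B) - 4 = -8 + B)
c(O) = -3/(⅔ + O) (c(O) = -3/(O + ⅔) = -3/(⅔ + O))
(c(F(0, 3)) - 3240) - 2236 = (-9/(2 + 3*(-8 + 0)) - 3240) - 2236 = (-9/(2 + 3*(-8)) - 3240) - 2236 = (-9/(2 - 24) - 3240) - 2236 = (-9/(-22) - 3240) - 2236 = (-9*(-1/22) - 3240) - 2236 = (9/22 - 3240) - 2236 = -71271/22 - 2236 = -120463/22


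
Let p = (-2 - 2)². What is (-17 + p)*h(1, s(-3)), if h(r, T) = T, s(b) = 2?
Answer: -2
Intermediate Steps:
p = 16 (p = (-4)² = 16)
(-17 + p)*h(1, s(-3)) = (-17 + 16)*2 = -1*2 = -2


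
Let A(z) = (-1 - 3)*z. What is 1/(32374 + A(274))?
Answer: 1/31278 ≈ 3.1971e-5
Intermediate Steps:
A(z) = -4*z
1/(32374 + A(274)) = 1/(32374 - 4*274) = 1/(32374 - 1096) = 1/31278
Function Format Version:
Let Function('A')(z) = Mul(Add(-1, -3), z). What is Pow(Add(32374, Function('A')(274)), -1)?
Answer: Rational(1, 31278) ≈ 3.1971e-5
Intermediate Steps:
Function('A')(z) = Mul(-4, z)
Pow(Add(32374, Function('A')(274)), -1) = Pow(Add(32374, Mul(-4, 274)), -1) = Pow(Add(32374, -1096), -1) = Pow(31278, -1) = Rational(1, 31278)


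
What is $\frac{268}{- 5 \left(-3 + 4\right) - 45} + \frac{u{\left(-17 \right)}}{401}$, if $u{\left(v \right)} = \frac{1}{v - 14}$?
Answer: $- \frac{1665779}{310775} \approx -5.3601$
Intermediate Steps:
$u{\left(v \right)} = \frac{1}{-14 + v}$
$\frac{268}{- 5 \left(-3 + 4\right) - 45} + \frac{u{\left(-17 \right)}}{401} = \frac{268}{- 5 \left(-3 + 4\right) - 45} + \frac{1}{\left(-14 - 17\right) 401} = \frac{268}{\left(-5\right) 1 - 45} + \frac{1}{-31} \cdot \frac{1}{401} = \frac{268}{-5 - 45} - \frac{1}{12431} = \frac{268}{-50} - \frac{1}{12431} = 268 \left(- \frac{1}{50}\right) - \frac{1}{12431} = - \frac{134}{25} - \frac{1}{12431} = - \frac{1665779}{310775}$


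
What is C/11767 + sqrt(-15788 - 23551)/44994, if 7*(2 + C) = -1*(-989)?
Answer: 975/82369 + I*sqrt(4371)/14998 ≈ 0.011837 + 0.0044082*I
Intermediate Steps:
C = 975/7 (C = -2 + (-1*(-989))/7 = -2 + (1/7)*989 = -2 + 989/7 = 975/7 ≈ 139.29)
C/11767 + sqrt(-15788 - 23551)/44994 = (975/7)/11767 + sqrt(-15788 - 23551)/44994 = (975/7)*(1/11767) + sqrt(-39339)*(1/44994) = 975/82369 + (3*I*sqrt(4371))*(1/44994) = 975/82369 + I*sqrt(4371)/14998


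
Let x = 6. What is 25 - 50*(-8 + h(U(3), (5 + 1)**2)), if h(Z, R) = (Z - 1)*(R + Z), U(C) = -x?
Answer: 10925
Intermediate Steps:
U(C) = -6 (U(C) = -1*6 = -6)
h(Z, R) = (-1 + Z)*(R + Z)
25 - 50*(-8 + h(U(3), (5 + 1)**2)) = 25 - 50*(-8 + ((-6)**2 - (5 + 1)**2 - 1*(-6) + (5 + 1)**2*(-6))) = 25 - 50*(-8 + (36 - 1*6**2 + 6 + 6**2*(-6))) = 25 - 50*(-8 + (36 - 1*36 + 6 + 36*(-6))) = 25 - 50*(-8 + (36 - 36 + 6 - 216)) = 25 - 50*(-8 - 210) = 25 - 50*(-218) = 25 + 10900 = 10925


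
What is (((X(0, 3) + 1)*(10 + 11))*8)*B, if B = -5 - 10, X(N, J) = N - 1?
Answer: 0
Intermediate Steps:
X(N, J) = -1 + N
B = -15
(((X(0, 3) + 1)*(10 + 11))*8)*B = ((((-1 + 0) + 1)*(10 + 11))*8)*(-15) = (((-1 + 1)*21)*8)*(-15) = ((0*21)*8)*(-15) = (0*8)*(-15) = 0*(-15) = 0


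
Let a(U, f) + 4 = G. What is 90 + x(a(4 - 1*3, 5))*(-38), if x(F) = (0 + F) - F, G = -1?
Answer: 90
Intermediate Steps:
a(U, f) = -5 (a(U, f) = -4 - 1 = -5)
x(F) = 0 (x(F) = F - F = 0)
90 + x(a(4 - 1*3, 5))*(-38) = 90 + 0*(-38) = 90 + 0 = 90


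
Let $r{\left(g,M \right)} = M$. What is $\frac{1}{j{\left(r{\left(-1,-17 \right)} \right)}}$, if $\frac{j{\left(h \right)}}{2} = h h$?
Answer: $\frac{1}{578} \approx 0.0017301$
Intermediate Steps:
$j{\left(h \right)} = 2 h^{2}$ ($j{\left(h \right)} = 2 h h = 2 h^{2}$)
$\frac{1}{j{\left(r{\left(-1,-17 \right)} \right)}} = \frac{1}{2 \left(-17\right)^{2}} = \frac{1}{2 \cdot 289} = \frac{1}{578}$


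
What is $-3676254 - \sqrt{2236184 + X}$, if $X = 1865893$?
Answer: $-3676254 - \sqrt{4102077} \approx -3.6783 \cdot 10^{6}$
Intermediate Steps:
$-3676254 - \sqrt{2236184 + X} = -3676254 - \sqrt{2236184 + 1865893} = -3676254 - \sqrt{4102077}$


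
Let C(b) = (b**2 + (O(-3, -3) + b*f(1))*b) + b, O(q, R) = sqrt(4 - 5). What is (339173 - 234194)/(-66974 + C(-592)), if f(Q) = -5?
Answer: -77129226069/1079600682274 + 15536892*I/539800341137 ≈ -0.071442 + 2.8783e-5*I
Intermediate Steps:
O(q, R) = I (O(q, R) = sqrt(-1) = I)
C(b) = b + b**2 + b*(I - 5*b) (C(b) = (b**2 + (I + b*(-5))*b) + b = (b**2 + (I - 5*b)*b) + b = (b**2 + b*(I - 5*b)) + b = b + b**2 + b*(I - 5*b))
(339173 - 234194)/(-66974 + C(-592)) = (339173 - 234194)/(-66974 - 592*(1 + I - 4*(-592))) = 104979/(-66974 - 592*(1 + I + 2368)) = 104979/(-66974 - 592*(2369 + I)) = 104979/(-66974 + (-1402448 - 592*I)) = 104979/(-1469422 - 592*I) = 104979*((-1469422 + 592*I)/2159201364548) = 104979*(-1469422 + 592*I)/2159201364548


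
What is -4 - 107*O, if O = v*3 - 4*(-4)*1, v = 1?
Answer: -2037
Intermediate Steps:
O = 19 (O = 1*3 - 4*(-4)*1 = 3 + 16*1 = 3 + 16 = 19)
-4 - 107*O = -4 - 107*19 = -4 - 2033 = -2037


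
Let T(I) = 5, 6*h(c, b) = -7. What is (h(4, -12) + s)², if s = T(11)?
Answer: 529/36 ≈ 14.694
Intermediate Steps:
h(c, b) = -7/6 (h(c, b) = (⅙)*(-7) = -7/6)
s = 5
(h(4, -12) + s)² = (-7/6 + 5)² = (23/6)² = 529/36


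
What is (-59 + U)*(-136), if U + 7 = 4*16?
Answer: 272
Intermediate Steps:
U = 57 (U = -7 + 4*16 = -7 + 64 = 57)
(-59 + U)*(-136) = (-59 + 57)*(-136) = -2*(-136) = 272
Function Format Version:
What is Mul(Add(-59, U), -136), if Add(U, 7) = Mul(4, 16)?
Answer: 272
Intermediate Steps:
U = 57 (U = Add(-7, Mul(4, 16)) = Add(-7, 64) = 57)
Mul(Add(-59, U), -136) = Mul(Add(-59, 57), -136) = Mul(-2, -136) = 272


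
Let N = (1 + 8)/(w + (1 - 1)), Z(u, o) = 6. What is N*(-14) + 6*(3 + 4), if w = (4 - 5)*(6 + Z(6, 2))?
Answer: 105/2 ≈ 52.500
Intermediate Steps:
w = -12 (w = (4 - 5)*(6 + 6) = -1*12 = -12)
N = -3/4 (N = (1 + 8)/(-12 + (1 - 1)) = 9/(-12 + 0) = 9/(-12) = 9*(-1/12) = -3/4 ≈ -0.75000)
N*(-14) + 6*(3 + 4) = -3/4*(-14) + 6*(3 + 4) = 21/2 + 6*7 = 21/2 + 42 = 105/2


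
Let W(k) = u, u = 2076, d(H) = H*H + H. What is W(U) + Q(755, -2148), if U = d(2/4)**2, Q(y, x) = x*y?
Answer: -1619664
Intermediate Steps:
d(H) = H + H**2 (d(H) = H**2 + H = H + H**2)
U = 9/16 (U = ((2/4)*(1 + 2/4))**2 = ((2*(1/4))*(1 + 2*(1/4)))**2 = ((1 + 1/2)/2)**2 = ((1/2)*(3/2))**2 = (3/4)**2 = 9/16 ≈ 0.56250)
W(k) = 2076
W(U) + Q(755, -2148) = 2076 - 2148*755 = 2076 - 1621740 = -1619664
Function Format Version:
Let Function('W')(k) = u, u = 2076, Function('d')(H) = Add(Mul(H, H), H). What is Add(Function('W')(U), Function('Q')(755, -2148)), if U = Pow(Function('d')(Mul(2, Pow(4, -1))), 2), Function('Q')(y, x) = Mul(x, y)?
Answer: -1619664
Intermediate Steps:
Function('d')(H) = Add(H, Pow(H, 2)) (Function('d')(H) = Add(Pow(H, 2), H) = Add(H, Pow(H, 2)))
U = Rational(9, 16) (U = Pow(Mul(Mul(2, Pow(4, -1)), Add(1, Mul(2, Pow(4, -1)))), 2) = Pow(Mul(Mul(2, Rational(1, 4)), Add(1, Mul(2, Rational(1, 4)))), 2) = Pow(Mul(Rational(1, 2), Add(1, Rational(1, 2))), 2) = Pow(Mul(Rational(1, 2), Rational(3, 2)), 2) = Pow(Rational(3, 4), 2) = Rational(9, 16) ≈ 0.56250)
Function('W')(k) = 2076
Add(Function('W')(U), Function('Q')(755, -2148)) = Add(2076, Mul(-2148, 755)) = Add(2076, -1621740) = -1619664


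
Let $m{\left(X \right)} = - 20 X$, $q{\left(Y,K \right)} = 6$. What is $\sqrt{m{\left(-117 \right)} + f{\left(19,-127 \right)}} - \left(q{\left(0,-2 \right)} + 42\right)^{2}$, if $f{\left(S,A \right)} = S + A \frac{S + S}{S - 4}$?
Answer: $-2304 + \frac{\sqrt{458385}}{15} \approx -2258.9$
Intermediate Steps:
$f{\left(S,A \right)} = S + \frac{2 A S}{-4 + S}$ ($f{\left(S,A \right)} = S + A \frac{2 S}{-4 + S} = S + \frac{2 A S}{-4 + S}$)
$\sqrt{m{\left(-117 \right)} + f{\left(19,-127 \right)}} - \left(q{\left(0,-2 \right)} + 42\right)^{2} = \sqrt{\left(-20\right) \left(-117\right) + \frac{19 \left(-4 + 19 + 2 \left(-127\right)\right)}{-4 + 19}} - \left(6 + 42\right)^{2} = \sqrt{2340 + \frac{19 \left(-4 + 19 - 254\right)}{15}} - 48^{2} = \sqrt{2340 + 19 \cdot \frac{1}{15} \left(-239\right)} - 2304 = \sqrt{2340 - \frac{4541}{15}} - 2304 = \sqrt{\frac{30559}{15}} - 2304 = \frac{\sqrt{458385}}{15} - 2304 = -2304 + \frac{\sqrt{458385}}{15}$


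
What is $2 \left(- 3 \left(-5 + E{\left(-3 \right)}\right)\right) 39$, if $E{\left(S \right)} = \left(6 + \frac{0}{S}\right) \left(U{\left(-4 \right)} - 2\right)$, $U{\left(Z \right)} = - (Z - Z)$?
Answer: $3978$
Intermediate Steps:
$U{\left(Z \right)} = 0$ ($U{\left(Z \right)} = \left(-1\right) 0 = 0$)
$E{\left(S \right)} = -12$ ($E{\left(S \right)} = \left(6 + \frac{0}{S}\right) \left(0 - 2\right) = \left(6 + 0\right) \left(-2\right) = 6 \left(-2\right) = -12$)
$2 \left(- 3 \left(-5 + E{\left(-3 \right)}\right)\right) 39 = 2 \left(- 3 \left(-5 - 12\right)\right) 39 = 2 \left(\left(-3\right) \left(-17\right)\right) 39 = 2 \cdot 51 \cdot 39 = 102 \cdot 39 = 3978$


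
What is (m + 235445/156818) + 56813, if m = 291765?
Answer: 54663540249/156818 ≈ 3.4858e+5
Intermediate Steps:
(m + 235445/156818) + 56813 = (291765 + 235445/156818) + 56813 = 45754239215/156818 + 56813 = 54663540249/156818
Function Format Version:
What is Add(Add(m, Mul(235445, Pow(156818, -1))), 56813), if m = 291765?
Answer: Rational(54663540249, 156818) ≈ 3.4858e+5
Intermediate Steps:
Add(Add(m, Mul(235445, Pow(156818, -1))), 56813) = Add(Add(291765, Mul(235445, Pow(156818, -1))), 56813) = Add(Add(291765, Mul(235445, Rational(1, 156818))), 56813) = Add(Add(291765, Rational(235445, 156818)), 56813) = Add(Rational(45754239215, 156818), 56813) = Rational(54663540249, 156818)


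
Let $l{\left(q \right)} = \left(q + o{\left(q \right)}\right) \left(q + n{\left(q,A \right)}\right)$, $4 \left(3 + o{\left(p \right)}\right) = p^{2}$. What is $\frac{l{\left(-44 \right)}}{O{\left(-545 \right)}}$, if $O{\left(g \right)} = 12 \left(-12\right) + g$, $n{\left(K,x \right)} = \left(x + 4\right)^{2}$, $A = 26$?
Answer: $- \frac{374072}{689} \approx -542.92$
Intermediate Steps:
$o{\left(p \right)} = -3 + \frac{p^{2}}{4}$
$n{\left(K,x \right)} = \left(4 + x\right)^{2}$
$O{\left(g \right)} = -144 + g$
$l{\left(q \right)} = \left(900 + q\right) \left(-3 + q + \frac{q^{2}}{4}\right)$ ($l{\left(q \right)} = \left(q + \left(-3 + \frac{q^{2}}{4}\right)\right) \left(q + \left(4 + 26\right)^{2}\right) = \left(-3 + q + \frac{q^{2}}{4}\right) \left(q + 30^{2}\right) = \left(-3 + q + \frac{q^{2}}{4}\right) \left(q + 900\right) = \left(-3 + q + \frac{q^{2}}{4}\right) \left(900 + q\right) = \left(900 + q\right) \left(-3 + q + \frac{q^{2}}{4}\right)$)
$\frac{l{\left(-44 \right)}}{O{\left(-545 \right)}} = \frac{-2700 + 226 \left(-44\right)^{2} + 897 \left(-44\right) + \frac{\left(-44\right)^{3}}{4}}{-144 - 545} = \frac{-2700 + 226 \cdot 1936 - 39468 + \frac{1}{4} \left(-85184\right)}{-689} = \left(-2700 + 437536 - 39468 - 21296\right) \left(- \frac{1}{689}\right) = 374072 \left(- \frac{1}{689}\right) = - \frac{374072}{689}$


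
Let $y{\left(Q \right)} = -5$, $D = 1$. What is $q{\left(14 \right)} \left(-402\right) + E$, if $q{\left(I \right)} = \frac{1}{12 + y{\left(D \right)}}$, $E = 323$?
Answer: $\frac{1859}{7} \approx 265.57$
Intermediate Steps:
$q{\left(I \right)} = \frac{1}{7}$ ($q{\left(I \right)} = \frac{1}{12 - 5} = \frac{1}{7}$)
$q{\left(14 \right)} \left(-402\right) + E = \frac{1}{7} \left(-402\right) + 323 = - \frac{402}{7} + 323 = \frac{1859}{7}$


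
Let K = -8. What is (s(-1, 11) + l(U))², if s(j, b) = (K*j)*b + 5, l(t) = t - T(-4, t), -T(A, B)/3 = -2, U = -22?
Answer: 4225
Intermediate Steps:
T(A, B) = 6 (T(A, B) = -3*(-2) = 6)
l(t) = -6 + t (l(t) = t - 1*6 = t - 6 = -6 + t)
s(j, b) = 5 - 8*b*j (s(j, b) = (-8*j)*b + 5 = -8*b*j + 5 = 5 - 8*b*j)
(s(-1, 11) + l(U))² = ((5 - 8*11*(-1)) + (-6 - 22))² = ((5 + 88) - 28)² = (93 - 28)² = 65² = 4225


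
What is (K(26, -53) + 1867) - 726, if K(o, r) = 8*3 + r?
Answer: 1112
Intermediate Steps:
K(o, r) = 24 + r
(K(26, -53) + 1867) - 726 = ((24 - 53) + 1867) - 726 = (-29 + 1867) - 726 = 1838 - 726 = 1112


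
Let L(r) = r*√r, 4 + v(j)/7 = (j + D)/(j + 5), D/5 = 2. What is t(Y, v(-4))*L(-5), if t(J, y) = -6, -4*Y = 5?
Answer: 30*I*√5 ≈ 67.082*I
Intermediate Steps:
D = 10 (D = 5*2 = 10)
v(j) = -28 + 7*(10 + j)/(5 + j) (v(j) = -28 + 7*((j + 10)/(j + 5)) = -28 + 7*((10 + j)/(5 + j)) = -28 + 7*(10 + j)/(5 + j))
L(r) = r^(3/2)
Y = -5/4 (Y = -¼*5 = -5/4 ≈ -1.2500)
t(Y, v(-4))*L(-5) = -(-30)*I*√5 = 30*I*√5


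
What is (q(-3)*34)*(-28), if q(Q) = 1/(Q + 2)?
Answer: 952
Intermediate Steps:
q(Q) = 1/(2 + Q)
(q(-3)*34)*(-28) = (34/(2 - 3))*(-28) = (34/(-1))*(-28) = -1*34*(-28) = -34*(-28) = 952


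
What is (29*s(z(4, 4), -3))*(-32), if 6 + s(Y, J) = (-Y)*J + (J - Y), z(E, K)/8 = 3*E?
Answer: -169824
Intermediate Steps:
z(E, K) = 24*E (z(E, K) = 8*(3*E) = 24*E)
s(Y, J) = -6 + J - Y - J*Y (s(Y, J) = -6 + ((-Y)*J + (J - Y)) = -6 + (-J*Y + (J - Y)) = -6 + (J - Y - J*Y) = -6 + J - Y - J*Y)
(29*s(z(4, 4), -3))*(-32) = (29*(-6 - 3 - 24*4 - 1*(-3)*24*4))*(-32) = (29*(-6 - 3 - 1*96 - 1*(-3)*96))*(-32) = (29*(-6 - 3 - 96 + 288))*(-32) = (29*183)*(-32) = 5307*(-32) = -169824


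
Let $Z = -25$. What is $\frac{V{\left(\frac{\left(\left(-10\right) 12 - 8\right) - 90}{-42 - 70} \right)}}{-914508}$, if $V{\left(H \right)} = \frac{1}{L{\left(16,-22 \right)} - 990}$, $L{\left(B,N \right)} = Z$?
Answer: $\frac{1}{928225620} \approx 1.0773 \cdot 10^{-9}$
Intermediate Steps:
$L{\left(B,N \right)} = -25$
$V{\left(H \right)} = - \frac{1}{1015}$ ($V{\left(H \right)} = \frac{1}{-25 - 990} = \frac{1}{-1015} = - \frac{1}{1015}$)
$\frac{V{\left(\frac{\left(\left(-10\right) 12 - 8\right) - 90}{-42 - 70} \right)}}{-914508} = - \frac{1}{1015 \left(-914508\right)} = \left(- \frac{1}{1015}\right) \left(- \frac{1}{914508}\right) = \frac{1}{928225620}$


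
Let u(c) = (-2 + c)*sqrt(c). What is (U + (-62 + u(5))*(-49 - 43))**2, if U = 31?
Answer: 33271105 - 3165720*sqrt(5) ≈ 2.6192e+7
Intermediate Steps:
u(c) = sqrt(c)*(-2 + c)
(U + (-62 + u(5))*(-49 - 43))**2 = (31 + (-62 + sqrt(5)*(-2 + 5))*(-49 - 43))**2 = (31 + (-62 + sqrt(5)*3)*(-92))**2 = (31 + (-62 + 3*sqrt(5))*(-92))**2 = (31 + (5704 - 276*sqrt(5)))**2 = (5735 - 276*sqrt(5))**2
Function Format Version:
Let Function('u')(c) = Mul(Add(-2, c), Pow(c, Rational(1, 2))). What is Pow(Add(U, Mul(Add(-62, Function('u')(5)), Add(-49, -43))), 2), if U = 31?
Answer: Add(33271105, Mul(-3165720, Pow(5, Rational(1, 2)))) ≈ 2.6192e+7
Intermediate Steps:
Function('u')(c) = Mul(Pow(c, Rational(1, 2)), Add(-2, c))
Pow(Add(U, Mul(Add(-62, Function('u')(5)), Add(-49, -43))), 2) = Pow(Add(31, Mul(Add(-62, Mul(Pow(5, Rational(1, 2)), Add(-2, 5))), Add(-49, -43))), 2) = Pow(Add(31, Mul(Add(-62, Mul(Pow(5, Rational(1, 2)), 3)), -92)), 2) = Pow(Add(31, Mul(Add(-62, Mul(3, Pow(5, Rational(1, 2)))), -92)), 2) = Pow(Add(31, Add(5704, Mul(-276, Pow(5, Rational(1, 2))))), 2) = Pow(Add(5735, Mul(-276, Pow(5, Rational(1, 2)))), 2)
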